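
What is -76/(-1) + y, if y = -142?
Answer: -66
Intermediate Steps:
-76/(-1) + y = -76/(-1) - 142 = -1*(-76) - 142 = 76 - 142 = -66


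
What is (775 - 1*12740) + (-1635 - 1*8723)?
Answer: -22323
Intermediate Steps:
(775 - 1*12740) + (-1635 - 1*8723) = (775 - 12740) + (-1635 - 8723) = -11965 - 10358 = -22323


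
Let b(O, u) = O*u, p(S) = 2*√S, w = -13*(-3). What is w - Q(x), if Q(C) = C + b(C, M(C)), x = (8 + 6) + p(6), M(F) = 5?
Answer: -45 - 12*√6 ≈ -74.394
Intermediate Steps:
w = 39
x = 14 + 2*√6 (x = (8 + 6) + 2*√6 = 14 + 2*√6 ≈ 18.899)
Q(C) = 6*C (Q(C) = C + C*5 = C + 5*C = 6*C)
w - Q(x) = 39 - 6*(14 + 2*√6) = 39 - (84 + 12*√6) = 39 + (-84 - 12*√6) = -45 - 12*√6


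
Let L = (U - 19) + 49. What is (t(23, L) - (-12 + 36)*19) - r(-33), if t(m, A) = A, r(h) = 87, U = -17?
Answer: -530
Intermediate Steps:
L = 13 (L = (-17 - 19) + 49 = -36 + 49 = 13)
(t(23, L) - (-12 + 36)*19) - r(-33) = (13 - (-12 + 36)*19) - 1*87 = (13 - 24*19) - 87 = (13 - 1*456) - 87 = (13 - 456) - 87 = -443 - 87 = -530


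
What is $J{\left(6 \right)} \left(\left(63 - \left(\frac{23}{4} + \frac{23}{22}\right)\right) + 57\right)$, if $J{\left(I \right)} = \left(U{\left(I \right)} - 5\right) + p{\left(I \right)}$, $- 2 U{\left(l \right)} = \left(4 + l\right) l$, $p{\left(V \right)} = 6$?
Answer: $- \frac{144449}{44} \approx -3282.9$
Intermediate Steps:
$U{\left(l \right)} = - \frac{l \left(4 + l\right)}{2}$ ($U{\left(l \right)} = - \frac{\left(4 + l\right) l}{2} = - \frac{l \left(4 + l\right)}{2}$)
$J{\left(I \right)} = 1 - \frac{I \left(4 + I\right)}{2}$ ($J{\left(I \right)} = \left(- \frac{I \left(4 + I\right)}{2} - 5\right) + 6 = \left(-5 - \frac{I \left(4 + I\right)}{2}\right) + 6 = 1 - \frac{I \left(4 + I\right)}{2}$)
$J{\left(6 \right)} \left(\left(63 - \left(\frac{23}{4} + \frac{23}{22}\right)\right) + 57\right) = \left(1 - 3 \left(4 + 6\right)\right) \left(\left(63 - \left(\frac{23}{4} + \frac{23}{22}\right)\right) + 57\right) = \left(1 - 3 \cdot 10\right) \left(\left(63 - \frac{299}{44}\right) + 57\right) = \left(1 - 30\right) \left(\left(63 - \frac{299}{44}\right) + 57\right) = - 29 \left(\left(63 - \frac{299}{44}\right) + 57\right) = - 29 \left(\frac{2473}{44} + 57\right) = \left(-29\right) \frac{4981}{44} = - \frac{144449}{44}$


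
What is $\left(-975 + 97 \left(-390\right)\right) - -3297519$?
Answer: $3258714$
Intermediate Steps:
$\left(-975 + 97 \left(-390\right)\right) - -3297519 = \left(-975 - 37830\right) + 3297519 = -38805 + 3297519 = 3258714$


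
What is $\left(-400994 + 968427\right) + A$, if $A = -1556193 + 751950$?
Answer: $-236810$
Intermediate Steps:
$A = -804243$
$\left(-400994 + 968427\right) + A = \left(-400994 + 968427\right) - 804243 = 567433 - 804243 = -236810$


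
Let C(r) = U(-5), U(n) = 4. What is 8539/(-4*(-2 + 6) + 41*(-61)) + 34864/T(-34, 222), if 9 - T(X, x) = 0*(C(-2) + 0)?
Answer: 29225279/7551 ≈ 3870.4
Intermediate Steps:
C(r) = 4
T(X, x) = 9 (T(X, x) = 9 - 0*(4 + 0) = 9 - 0*4 = 9 - 1*0 = 9 + 0 = 9)
8539/(-4*(-2 + 6) + 41*(-61)) + 34864/T(-34, 222) = 8539/(-4*(-2 + 6) + 41*(-61)) + 34864/9 = 8539/(-4*4 - 2501) + 34864*(⅑) = 8539/(-16 - 2501) + 34864/9 = 8539/(-2517) + 34864/9 = 8539*(-1/2517) + 34864/9 = -8539/2517 + 34864/9 = 29225279/7551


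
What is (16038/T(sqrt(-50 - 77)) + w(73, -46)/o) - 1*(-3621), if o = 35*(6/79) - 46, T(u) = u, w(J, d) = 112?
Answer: 774341/214 - 16038*I*sqrt(127)/127 ≈ 3618.4 - 1423.1*I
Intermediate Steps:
o = -3424/79 (o = 35*(6*(1/79)) - 46 = 35*(6/79) - 46 = 210/79 - 46 = -3424/79 ≈ -43.342)
(16038/T(sqrt(-50 - 77)) + w(73, -46)/o) - 1*(-3621) = (16038/(sqrt(-50 - 77)) + 112/(-3424/79)) - 1*(-3621) = (16038/(sqrt(-127)) + 112*(-79/3424)) + 3621 = (16038/((I*sqrt(127))) - 553/214) + 3621 = (16038*(-I*sqrt(127)/127) - 553/214) + 3621 = (-16038*I*sqrt(127)/127 - 553/214) + 3621 = (-553/214 - 16038*I*sqrt(127)/127) + 3621 = 774341/214 - 16038*I*sqrt(127)/127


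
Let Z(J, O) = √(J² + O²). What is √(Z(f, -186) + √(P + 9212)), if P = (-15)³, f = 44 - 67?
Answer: √(√5837 + 5*√1405) ≈ 16.242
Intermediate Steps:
f = -23
P = -3375
√(Z(f, -186) + √(P + 9212)) = √(√((-23)² + (-186)²) + √(-3375 + 9212)) = √(√(529 + 34596) + √5837) = √(√35125 + √5837) = √(5*√1405 + √5837) = √(√5837 + 5*√1405)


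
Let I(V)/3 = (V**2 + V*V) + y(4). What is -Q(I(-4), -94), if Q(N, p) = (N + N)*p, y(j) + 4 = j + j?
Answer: 20304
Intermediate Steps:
y(j) = -4 + 2*j (y(j) = -4 + (j + j) = -4 + 2*j)
I(V) = 12 + 6*V**2 (I(V) = 3*((V**2 + V*V) + (-4 + 2*4)) = 3*((V**2 + V**2) + (-4 + 8)) = 3*(2*V**2 + 4) = 3*(4 + 2*V**2) = 12 + 6*V**2)
Q(N, p) = 2*N*p (Q(N, p) = (2*N)*p = 2*N*p)
-Q(I(-4), -94) = -2*(12 + 6*(-4)**2)*(-94) = -2*(12 + 6*16)*(-94) = -2*(12 + 96)*(-94) = -2*108*(-94) = -1*(-20304) = 20304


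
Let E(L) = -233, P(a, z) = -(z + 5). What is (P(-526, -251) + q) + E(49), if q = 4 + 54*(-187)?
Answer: -10081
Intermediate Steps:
P(a, z) = -5 - z (P(a, z) = -(5 + z) = -5 - z)
q = -10094 (q = 4 - 10098 = -10094)
(P(-526, -251) + q) + E(49) = ((-5 - 1*(-251)) - 10094) - 233 = ((-5 + 251) - 10094) - 233 = (246 - 10094) - 233 = -9848 - 233 = -10081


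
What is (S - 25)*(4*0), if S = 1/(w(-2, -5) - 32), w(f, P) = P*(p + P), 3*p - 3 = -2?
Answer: 0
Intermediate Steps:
p = 1/3 (p = 1 + (1/3)*(-2) = 1 - 2/3 = 1/3 ≈ 0.33333)
w(f, P) = P*(1/3 + P)
S = -3/26 (S = 1/(-5*(1/3 - 5) - 32) = 1/(-5*(-14/3) - 32) = 1/(70/3 - 32) = 1/(-26/3) = -3/26 ≈ -0.11538)
(S - 25)*(4*0) = (-3/26 - 25)*(4*0) = -653/26*0 = 0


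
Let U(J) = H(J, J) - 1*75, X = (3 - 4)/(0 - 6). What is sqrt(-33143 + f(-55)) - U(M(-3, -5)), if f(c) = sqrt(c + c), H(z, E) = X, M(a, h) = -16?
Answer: 449/6 + sqrt(-33143 + I*sqrt(110)) ≈ 74.862 + 182.05*I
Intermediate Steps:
X = 1/6 (X = -1/(-6) = -1*(-1/6) = 1/6 ≈ 0.16667)
H(z, E) = 1/6
f(c) = sqrt(2)*sqrt(c) (f(c) = sqrt(2*c) = sqrt(2)*sqrt(c))
U(J) = -449/6 (U(J) = 1/6 - 1*75 = 1/6 - 75 = -449/6)
sqrt(-33143 + f(-55)) - U(M(-3, -5)) = sqrt(-33143 + sqrt(2)*sqrt(-55)) - 1*(-449/6) = sqrt(-33143 + sqrt(2)*(I*sqrt(55))) + 449/6 = sqrt(-33143 + I*sqrt(110)) + 449/6 = 449/6 + sqrt(-33143 + I*sqrt(110))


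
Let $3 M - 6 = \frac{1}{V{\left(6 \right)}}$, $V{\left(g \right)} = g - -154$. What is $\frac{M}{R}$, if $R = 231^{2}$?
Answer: $\frac{961}{25613280} \approx 3.752 \cdot 10^{-5}$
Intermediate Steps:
$V{\left(g \right)} = 154 + g$ ($V{\left(g \right)} = g + 154 = 154 + g$)
$M = \frac{961}{480}$ ($M = 2 + \frac{1}{3 \left(154 + 6\right)} = 2 + \frac{1}{3 \cdot 160} = 2 + \frac{1}{3} \cdot \frac{1}{160} = 2 + \frac{1}{480} = \frac{961}{480} \approx 2.0021$)
$R = 53361$
$\frac{M}{R} = \frac{961}{480 \cdot 53361} = \frac{961}{480} \cdot \frac{1}{53361} = \frac{961}{25613280}$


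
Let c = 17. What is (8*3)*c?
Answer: 408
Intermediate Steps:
(8*3)*c = (8*3)*17 = 24*17 = 408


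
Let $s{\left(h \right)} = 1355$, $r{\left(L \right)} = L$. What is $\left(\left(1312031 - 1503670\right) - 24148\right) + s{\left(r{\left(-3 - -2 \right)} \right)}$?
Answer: $-214432$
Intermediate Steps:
$\left(\left(1312031 - 1503670\right) - 24148\right) + s{\left(r{\left(-3 - -2 \right)} \right)} = \left(\left(1312031 - 1503670\right) - 24148\right) + 1355 = \left(-191639 - 24148\right) + 1355 = -215787 + 1355 = -214432$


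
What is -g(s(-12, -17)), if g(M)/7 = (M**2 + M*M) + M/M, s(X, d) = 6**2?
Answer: -18151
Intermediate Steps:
s(X, d) = 36
g(M) = 7 + 14*M**2 (g(M) = 7*((M**2 + M*M) + M/M) = 7*((M**2 + M**2) + 1) = 7*(2*M**2 + 1) = 7*(1 + 2*M**2) = 7 + 14*M**2)
-g(s(-12, -17)) = -(7 + 14*36**2) = -(7 + 14*1296) = -(7 + 18144) = -1*18151 = -18151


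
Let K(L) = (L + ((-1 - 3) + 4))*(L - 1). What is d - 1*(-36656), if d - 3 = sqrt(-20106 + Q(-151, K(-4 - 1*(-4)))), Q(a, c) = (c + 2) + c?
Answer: 36659 + 2*I*sqrt(5026) ≈ 36659.0 + 141.79*I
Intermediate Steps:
K(L) = L*(-1 + L) (K(L) = (L + (-4 + 4))*(-1 + L) = (L + 0)*(-1 + L) = L*(-1 + L))
Q(a, c) = 2 + 2*c (Q(a, c) = (2 + c) + c = 2 + 2*c)
d = 3 + 2*I*sqrt(5026) (d = 3 + sqrt(-20106 + (2 + 2*((-4 - 1*(-4))*(-1 + (-4 - 1*(-4)))))) = 3 + sqrt(-20106 + (2 + 2*((-4 + 4)*(-1 + (-4 + 4))))) = 3 + sqrt(-20106 + (2 + 2*(0*(-1 + 0)))) = 3 + sqrt(-20106 + (2 + 2*(0*(-1)))) = 3 + sqrt(-20106 + (2 + 2*0)) = 3 + sqrt(-20106 + (2 + 0)) = 3 + sqrt(-20106 + 2) = 3 + sqrt(-20104) = 3 + 2*I*sqrt(5026) ≈ 3.0 + 141.79*I)
d - 1*(-36656) = (3 + 2*I*sqrt(5026)) - 1*(-36656) = (3 + 2*I*sqrt(5026)) + 36656 = 36659 + 2*I*sqrt(5026)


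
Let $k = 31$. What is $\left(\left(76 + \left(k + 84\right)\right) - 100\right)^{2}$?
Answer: $8281$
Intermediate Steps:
$\left(\left(76 + \left(k + 84\right)\right) - 100\right)^{2} = \left(\left(76 + \left(31 + 84\right)\right) - 100\right)^{2} = \left(\left(76 + 115\right) - 100\right)^{2} = \left(191 - 100\right)^{2} = 91^{2} = 8281$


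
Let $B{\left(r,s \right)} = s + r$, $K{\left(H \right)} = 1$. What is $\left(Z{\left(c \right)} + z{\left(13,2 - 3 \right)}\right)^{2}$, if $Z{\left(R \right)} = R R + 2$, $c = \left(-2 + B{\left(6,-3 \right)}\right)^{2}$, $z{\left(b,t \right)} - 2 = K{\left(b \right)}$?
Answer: $36$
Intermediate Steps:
$z{\left(b,t \right)} = 3$ ($z{\left(b,t \right)} = 2 + 1 = 3$)
$B{\left(r,s \right)} = r + s$
$c = 1$ ($c = \left(-2 + \left(6 - 3\right)\right)^{2} = \left(-2 + 3\right)^{2} = 1^{2} = 1$)
$Z{\left(R \right)} = 2 + R^{2}$ ($Z{\left(R \right)} = R^{2} + 2 = 2 + R^{2}$)
$\left(Z{\left(c \right)} + z{\left(13,2 - 3 \right)}\right)^{2} = \left(\left(2 + 1^{2}\right) + 3\right)^{2} = \left(\left(2 + 1\right) + 3\right)^{2} = \left(3 + 3\right)^{2} = 6^{2} = 36$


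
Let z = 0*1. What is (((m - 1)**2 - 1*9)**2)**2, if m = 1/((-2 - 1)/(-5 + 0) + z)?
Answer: 35153041/6561 ≈ 5357.9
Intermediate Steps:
z = 0
m = 5/3 (m = 1/((-2 - 1)/(-5 + 0) + 0) = 1/(-3/(-5) + 0) = 1/(-3*(-1/5) + 0) = 1/(3/5 + 0) = 1/(3/5) = 5/3 ≈ 1.6667)
(((m - 1)**2 - 1*9)**2)**2 = (((5/3 - 1)**2 - 1*9)**2)**2 = (((2/3)**2 - 9)**2)**2 = ((4/9 - 9)**2)**2 = ((-77/9)**2)**2 = (5929/81)**2 = 35153041/6561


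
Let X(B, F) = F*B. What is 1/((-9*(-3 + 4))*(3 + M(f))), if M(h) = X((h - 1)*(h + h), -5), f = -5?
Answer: 1/2673 ≈ 0.00037411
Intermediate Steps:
X(B, F) = B*F
M(h) = -10*h*(-1 + h) (M(h) = ((h - 1)*(h + h))*(-5) = ((-1 + h)*(2*h))*(-5) = (2*h*(-1 + h))*(-5) = -10*h*(-1 + h))
1/((-9*(-3 + 4))*(3 + M(f))) = 1/((-9*(-3 + 4))*(3 + 10*(-5)*(1 - 1*(-5)))) = 1/((-9*1)*(3 + 10*(-5)*(1 + 5))) = 1/(-9*(3 + 10*(-5)*6)) = 1/(-9*(3 - 300)) = 1/(-9*(-297)) = 1/2673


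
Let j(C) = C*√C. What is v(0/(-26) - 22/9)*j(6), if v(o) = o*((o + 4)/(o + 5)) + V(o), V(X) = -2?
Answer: -1444*√6/69 ≈ -51.262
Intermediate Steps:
j(C) = C^(3/2)
v(o) = -2 + o*(4 + o)/(5 + o) (v(o) = o*((o + 4)/(o + 5)) - 2 = o*((4 + o)/(5 + o)) - 2 = o*(4 + o)/(5 + o) - 2 = -2 + o*(4 + o)/(5 + o))
v(0/(-26) - 22/9)*j(6) = ((-10 + (0/(-26) - 22/9)² + 2*(0/(-26) - 22/9))/(5 + (0/(-26) - 22/9)))*6^(3/2) = ((-10 + (0*(-1/26) - 22*⅑)² + 2*(0*(-1/26) - 22*⅑))/(5 + (0*(-1/26) - 22*⅑)))*(6*√6) = ((-10 + (0 - 22/9)² + 2*(0 - 22/9))/(5 + (0 - 22/9)))*(6*√6) = ((-10 + (-22/9)² + 2*(-22/9))/(5 - 22/9))*(6*√6) = ((-10 + 484/81 - 44/9)/(23/9))*(6*√6) = ((9/23)*(-722/81))*(6*√6) = -1444*√6/69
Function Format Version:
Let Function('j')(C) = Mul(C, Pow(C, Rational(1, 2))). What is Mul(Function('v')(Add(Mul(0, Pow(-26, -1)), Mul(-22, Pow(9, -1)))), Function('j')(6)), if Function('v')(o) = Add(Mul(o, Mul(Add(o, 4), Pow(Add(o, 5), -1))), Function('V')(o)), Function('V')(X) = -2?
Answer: Mul(Rational(-1444, 69), Pow(6, Rational(1, 2))) ≈ -51.262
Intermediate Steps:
Function('j')(C) = Pow(C, Rational(3, 2))
Function('v')(o) = Add(-2, Mul(o, Pow(Add(5, o), -1), Add(4, o))) (Function('v')(o) = Add(Mul(o, Mul(Add(o, 4), Pow(Add(o, 5), -1))), -2) = Add(Mul(o, Mul(Add(4, o), Pow(Add(5, o), -1))), -2) = Add(Mul(o, Mul(Pow(Add(5, o), -1), Add(4, o))), -2) = Add(Mul(o, Pow(Add(5, o), -1), Add(4, o)), -2) = Add(-2, Mul(o, Pow(Add(5, o), -1), Add(4, o))))
Mul(Function('v')(Add(Mul(0, Pow(-26, -1)), Mul(-22, Pow(9, -1)))), Function('j')(6)) = Mul(Mul(Pow(Add(5, Add(Mul(0, Pow(-26, -1)), Mul(-22, Pow(9, -1)))), -1), Add(-10, Pow(Add(Mul(0, Pow(-26, -1)), Mul(-22, Pow(9, -1))), 2), Mul(2, Add(Mul(0, Pow(-26, -1)), Mul(-22, Pow(9, -1)))))), Pow(6, Rational(3, 2))) = Mul(Mul(Pow(Add(5, Add(Mul(0, Rational(-1, 26)), Mul(-22, Rational(1, 9)))), -1), Add(-10, Pow(Add(Mul(0, Rational(-1, 26)), Mul(-22, Rational(1, 9))), 2), Mul(2, Add(Mul(0, Rational(-1, 26)), Mul(-22, Rational(1, 9)))))), Mul(6, Pow(6, Rational(1, 2)))) = Mul(Mul(Pow(Add(5, Add(0, Rational(-22, 9))), -1), Add(-10, Pow(Add(0, Rational(-22, 9)), 2), Mul(2, Add(0, Rational(-22, 9))))), Mul(6, Pow(6, Rational(1, 2)))) = Mul(Mul(Pow(Add(5, Rational(-22, 9)), -1), Add(-10, Pow(Rational(-22, 9), 2), Mul(2, Rational(-22, 9)))), Mul(6, Pow(6, Rational(1, 2)))) = Mul(Mul(Pow(Rational(23, 9), -1), Add(-10, Rational(484, 81), Rational(-44, 9))), Mul(6, Pow(6, Rational(1, 2)))) = Mul(Mul(Rational(9, 23), Rational(-722, 81)), Mul(6, Pow(6, Rational(1, 2)))) = Mul(Rational(-722, 207), Mul(6, Pow(6, Rational(1, 2)))) = Mul(Rational(-1444, 69), Pow(6, Rational(1, 2)))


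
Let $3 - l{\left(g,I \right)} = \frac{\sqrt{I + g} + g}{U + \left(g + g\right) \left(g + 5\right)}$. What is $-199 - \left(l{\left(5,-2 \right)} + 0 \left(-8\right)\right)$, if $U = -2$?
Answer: $- \frac{19791}{98} + \frac{\sqrt{3}}{98} \approx -201.93$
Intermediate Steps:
$l{\left(g,I \right)} = 3 - \frac{g + \sqrt{I + g}}{-2 + 2 g \left(5 + g\right)}$ ($l{\left(g,I \right)} = 3 - \frac{\sqrt{I + g} + g}{-2 + \left(g + g\right) \left(g + 5\right)} = 3 - \frac{g + \sqrt{I + g}}{-2 + 2 g \left(5 + g\right)}$)
$-199 - \left(l{\left(5,-2 \right)} + 0 \left(-8\right)\right) = -199 - \left(\frac{-6 - \sqrt{-2 + 5} + 6 \cdot 5^{2} + 29 \cdot 5}{2 \left(-1 + 5^{2} + 5 \cdot 5\right)} + 0 \left(-8\right)\right) = -199 - \left(\frac{-6 - \sqrt{3} + 6 \cdot 25 + 145}{2 \left(-1 + 25 + 25\right)} + 0\right) = -199 - \left(\frac{-6 - \sqrt{3} + 150 + 145}{2 \cdot 49} + 0\right) = -199 - \left(\frac{1}{2} \cdot \frac{1}{49} \left(289 - \sqrt{3}\right) + 0\right) = -199 - \left(\left(\frac{289}{98} - \frac{\sqrt{3}}{98}\right) + 0\right) = -199 - \left(\frac{289}{98} - \frac{\sqrt{3}}{98}\right) = - \frac{19791}{98} + \frac{\sqrt{3}}{98}$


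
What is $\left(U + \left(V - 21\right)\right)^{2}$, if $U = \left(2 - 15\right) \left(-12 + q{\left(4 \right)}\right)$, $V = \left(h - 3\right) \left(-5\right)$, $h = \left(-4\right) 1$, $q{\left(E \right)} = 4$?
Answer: $13924$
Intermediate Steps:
$h = -4$
$V = 35$ ($V = \left(-4 - 3\right) \left(-5\right) = \left(-7\right) \left(-5\right) = 35$)
$U = 104$ ($U = \left(2 - 15\right) \left(-12 + 4\right) = \left(-13\right) \left(-8\right) = 104$)
$\left(U + \left(V - 21\right)\right)^{2} = \left(104 + \left(35 - 21\right)\right)^{2} = \left(104 + 14\right)^{2} = 118^{2} = 13924$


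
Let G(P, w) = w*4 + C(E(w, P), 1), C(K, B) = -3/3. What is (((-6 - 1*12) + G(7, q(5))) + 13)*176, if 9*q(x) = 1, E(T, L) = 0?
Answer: -8800/9 ≈ -977.78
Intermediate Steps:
C(K, B) = -1 (C(K, B) = -3*⅓ = -1)
q(x) = ⅑ (q(x) = (⅑)*1 = ⅑)
G(P, w) = -1 + 4*w (G(P, w) = w*4 - 1 = 4*w - 1 = -1 + 4*w)
(((-6 - 1*12) + G(7, q(5))) + 13)*176 = (((-6 - 1*12) + (-1 + 4*(⅑))) + 13)*176 = (((-6 - 12) + (-1 + 4/9)) + 13)*176 = ((-18 - 5/9) + 13)*176 = (-167/9 + 13)*176 = -50/9*176 = -8800/9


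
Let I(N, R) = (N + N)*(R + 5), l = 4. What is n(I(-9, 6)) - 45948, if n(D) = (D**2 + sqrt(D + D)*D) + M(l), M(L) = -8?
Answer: -6752 - 1188*I*sqrt(11) ≈ -6752.0 - 3940.1*I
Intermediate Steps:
I(N, R) = 2*N*(5 + R) (I(N, R) = (2*N)*(5 + R) = 2*N*(5 + R))
n(D) = -8 + D**2 + sqrt(2)*D**(3/2) (n(D) = (D**2 + sqrt(D + D)*D) - 8 = (D**2 + sqrt(2*D)*D) - 8 = (D**2 + (sqrt(2)*sqrt(D))*D) - 8 = (D**2 + sqrt(2)*D**(3/2)) - 8 = -8 + D**2 + sqrt(2)*D**(3/2))
n(I(-9, 6)) - 45948 = (-8 + (2*(-9)*(5 + 6))**2 + sqrt(2)*(2*(-9)*(5 + 6))**(3/2)) - 45948 = (-8 + (2*(-9)*11)**2 + sqrt(2)*(2*(-9)*11)**(3/2)) - 45948 = (-8 + (-198)**2 + sqrt(2)*(-198)**(3/2)) - 45948 = (-8 + 39204 + sqrt(2)*(-594*I*sqrt(22))) - 45948 = (-8 + 39204 - 1188*I*sqrt(11)) - 45948 = (39196 - 1188*I*sqrt(11)) - 45948 = -6752 - 1188*I*sqrt(11)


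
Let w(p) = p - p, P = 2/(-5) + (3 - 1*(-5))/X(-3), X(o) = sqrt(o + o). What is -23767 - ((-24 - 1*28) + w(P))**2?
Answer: -26471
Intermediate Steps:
X(o) = sqrt(2)*sqrt(o) (X(o) = sqrt(2*o) = sqrt(2)*sqrt(o))
P = -2/5 - 4*I*sqrt(6)/3 (P = 2/(-5) + (3 - 1*(-5))/((sqrt(2)*sqrt(-3))) = 2*(-1/5) + (3 + 5)/((sqrt(2)*(I*sqrt(3)))) = -2/5 + 8/((I*sqrt(6))) = -2/5 + 8*(-I*sqrt(6)/6) = -2/5 - 4*I*sqrt(6)/3 ≈ -0.4 - 3.266*I)
w(p) = 0
-23767 - ((-24 - 1*28) + w(P))**2 = -23767 - ((-24 - 1*28) + 0)**2 = -23767 - ((-24 - 28) + 0)**2 = -23767 - (-52 + 0)**2 = -23767 - 1*(-52)**2 = -23767 - 1*2704 = -23767 - 2704 = -26471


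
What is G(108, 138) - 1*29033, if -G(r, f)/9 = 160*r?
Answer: -184553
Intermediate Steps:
G(r, f) = -1440*r
G(108, 138) - 1*29033 = -1440*108 - 1*29033 = -155520 - 29033 = -184553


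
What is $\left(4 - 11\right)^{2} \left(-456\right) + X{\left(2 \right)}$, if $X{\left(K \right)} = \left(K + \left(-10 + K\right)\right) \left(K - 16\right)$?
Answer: $-22260$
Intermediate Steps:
$X{\left(K \right)} = \left(-16 + K\right) \left(-10 + 2 K\right)$ ($X{\left(K \right)} = \left(-10 + 2 K\right) \left(-16 + K\right) = \left(-16 + K\right) \left(-10 + 2 K\right)$)
$\left(4 - 11\right)^{2} \left(-456\right) + X{\left(2 \right)} = \left(4 - 11\right)^{2} \left(-456\right) + \left(160 - 84 + 2 \cdot 2^{2}\right) = \left(-7\right)^{2} \left(-456\right) + \left(160 - 84 + 2 \cdot 4\right) = 49 \left(-456\right) + \left(160 - 84 + 8\right) = -22344 + 84 = -22260$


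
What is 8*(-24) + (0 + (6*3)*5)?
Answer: -102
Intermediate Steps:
8*(-24) + (0 + (6*3)*5) = -192 + (0 + 18*5) = -192 + (0 + 90) = -192 + 90 = -102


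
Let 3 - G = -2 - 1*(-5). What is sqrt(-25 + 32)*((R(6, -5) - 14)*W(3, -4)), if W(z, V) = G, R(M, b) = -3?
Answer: 0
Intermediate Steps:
G = 0 (G = 3 - (-2 - 1*(-5)) = 3 - (-2 + 5) = 3 - 1*3 = 3 - 3 = 0)
W(z, V) = 0
sqrt(-25 + 32)*((R(6, -5) - 14)*W(3, -4)) = sqrt(-25 + 32)*((-3 - 14)*0) = sqrt(7)*(-17*0) = sqrt(7)*0 = 0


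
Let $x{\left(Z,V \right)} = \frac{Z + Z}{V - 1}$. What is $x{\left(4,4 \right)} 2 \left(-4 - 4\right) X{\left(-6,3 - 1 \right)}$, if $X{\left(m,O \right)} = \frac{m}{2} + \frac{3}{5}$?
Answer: $\frac{512}{5} \approx 102.4$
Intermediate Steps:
$X{\left(m,O \right)} = \frac{3}{5} + \frac{m}{2}$ ($X{\left(m,O \right)} = m \frac{1}{2} + 3 \cdot \frac{1}{5} = \frac{m}{2} + \frac{3}{5} = \frac{3}{5} + \frac{m}{2}$)
$x{\left(Z,V \right)} = \frac{2 Z}{-1 + V}$
$x{\left(4,4 \right)} 2 \left(-4 - 4\right) X{\left(-6,3 - 1 \right)} = 2 \cdot 4 \frac{1}{-1 + 4} \cdot 2 \left(-4 - 4\right) \left(\frac{3}{5} + \frac{1}{2} \left(-6\right)\right) = 2 \cdot 4 \cdot \frac{1}{3} \cdot 2 \left(-8\right) \left(\frac{3}{5} - 3\right) = 2 \cdot 4 \cdot \frac{1}{3} \left(-16\right) \left(- \frac{12}{5}\right) = \frac{8}{3} \left(-16\right) \left(- \frac{12}{5}\right) = \left(- \frac{128}{3}\right) \left(- \frac{12}{5}\right) = \frac{512}{5}$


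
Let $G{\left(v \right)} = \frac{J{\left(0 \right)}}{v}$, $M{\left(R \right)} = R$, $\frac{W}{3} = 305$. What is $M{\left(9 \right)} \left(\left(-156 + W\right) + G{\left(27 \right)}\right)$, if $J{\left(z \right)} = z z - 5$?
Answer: $\frac{20488}{3} \approx 6829.3$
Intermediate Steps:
$W = 915$ ($W = 3 \cdot 305 = 915$)
$J{\left(z \right)} = -5 + z^{2}$ ($J{\left(z \right)} = z^{2} - 5 = -5 + z^{2}$)
$G{\left(v \right)} = - \frac{5}{v}$ ($G{\left(v \right)} = \frac{-5 + 0^{2}}{v} = \frac{-5 + 0}{v} = - \frac{5}{v}$)
$M{\left(9 \right)} \left(\left(-156 + W\right) + G{\left(27 \right)}\right) = 9 \left(\left(-156 + 915\right) - \frac{5}{27}\right) = 9 \left(759 - \frac{5}{27}\right) = 9 \cdot \frac{20488}{27} = \frac{20488}{3}$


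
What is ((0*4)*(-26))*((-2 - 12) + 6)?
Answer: 0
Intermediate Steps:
((0*4)*(-26))*((-2 - 12) + 6) = (0*(-26))*(-14 + 6) = 0*(-8) = 0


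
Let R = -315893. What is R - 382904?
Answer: -698797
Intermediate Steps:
R - 382904 = -315893 - 382904 = -698797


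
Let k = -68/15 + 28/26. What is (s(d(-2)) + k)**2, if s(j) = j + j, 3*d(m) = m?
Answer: 872356/38025 ≈ 22.942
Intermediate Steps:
d(m) = m/3
s(j) = 2*j
k = -674/195 (k = -68*1/15 + 28*(1/26) = -68/15 + 14/13 = -674/195 ≈ -3.4564)
(s(d(-2)) + k)**2 = (2*((1/3)*(-2)) - 674/195)**2 = (2*(-2/3) - 674/195)**2 = (-4/3 - 674/195)**2 = (-934/195)**2 = 872356/38025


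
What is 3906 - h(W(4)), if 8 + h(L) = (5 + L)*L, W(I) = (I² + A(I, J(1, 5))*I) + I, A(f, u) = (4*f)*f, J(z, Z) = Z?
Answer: -73642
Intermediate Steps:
A(f, u) = 4*f²
W(I) = I + I² + 4*I³ (W(I) = (I² + (4*I²)*I) + I = (I² + 4*I³) + I = I + I² + 4*I³)
h(L) = -8 + L*(5 + L) (h(L) = -8 + (5 + L)*L = -8 + L*(5 + L))
3906 - h(W(4)) = 3906 - (-8 + (4*(1 + 4 + 4*4²))² + 5*(4*(1 + 4 + 4*4²))) = 3906 - (-8 + (4*(1 + 4 + 4*16))² + 5*(4*(1 + 4 + 4*16))) = 3906 - (-8 + (4*(1 + 4 + 64))² + 5*(4*(1 + 4 + 64))) = 3906 - (-8 + (4*69)² + 5*(4*69)) = 3906 - (-8 + 276² + 5*276) = 3906 - (-8 + 76176 + 1380) = 3906 - 1*77548 = 3906 - 77548 = -73642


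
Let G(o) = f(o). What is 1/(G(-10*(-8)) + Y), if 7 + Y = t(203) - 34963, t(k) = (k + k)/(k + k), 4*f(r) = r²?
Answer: -1/33369 ≈ -2.9968e-5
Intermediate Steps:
f(r) = r²/4
t(k) = 1 (t(k) = (2*k)/((2*k)) = (2*k)*(1/(2*k)) = 1)
G(o) = o²/4
Y = -34969 (Y = -7 + (1 - 34963) = -7 - 34962 = -34969)
1/(G(-10*(-8)) + Y) = 1/((-10*(-8))²/4 - 34969) = 1/((¼)*80² - 34969) = 1/((¼)*6400 - 34969) = 1/(1600 - 34969) = 1/(-33369) = -1/33369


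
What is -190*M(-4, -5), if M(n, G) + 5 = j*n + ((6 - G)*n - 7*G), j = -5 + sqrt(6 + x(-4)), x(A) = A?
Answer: -1140 + 760*sqrt(2) ≈ -65.198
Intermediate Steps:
j = -5 + sqrt(2) (j = -5 + sqrt(6 - 4) = -5 + sqrt(2) ≈ -3.5858)
M(n, G) = -5 - 7*G + n*(-5 + sqrt(2)) + n*(6 - G) (M(n, G) = -5 + ((-5 + sqrt(2))*n + ((6 - G)*n - 7*G)) = -5 + (n*(-5 + sqrt(2)) + (n*(6 - G) - 7*G)) = -5 + (n*(-5 + sqrt(2)) + (-7*G + n*(6 - G))) = -5 + (-7*G + n*(-5 + sqrt(2)) + n*(6 - G)) = -5 - 7*G + n*(-5 + sqrt(2)) + n*(6 - G))
-190*M(-4, -5) = -190*(-5 - 4 - 7*(-5) - 4*sqrt(2) - 1*(-5)*(-4)) = -190*(-5 - 4 + 35 - 4*sqrt(2) - 20) = -190*(6 - 4*sqrt(2)) = -1140 + 760*sqrt(2)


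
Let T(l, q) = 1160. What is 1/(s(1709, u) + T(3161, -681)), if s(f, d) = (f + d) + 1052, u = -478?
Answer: 1/3443 ≈ 0.00029044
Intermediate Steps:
s(f, d) = 1052 + d + f (s(f, d) = (d + f) + 1052 = 1052 + d + f)
1/(s(1709, u) + T(3161, -681)) = 1/((1052 - 478 + 1709) + 1160) = 1/(2283 + 1160) = 1/3443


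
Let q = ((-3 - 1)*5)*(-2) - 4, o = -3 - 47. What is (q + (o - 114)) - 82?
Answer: -210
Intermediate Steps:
o = -50
q = 36 (q = -4*5*(-2) - 4 = -20*(-2) - 4 = 40 - 4 = 36)
(q + (o - 114)) - 82 = (36 + (-50 - 114)) - 82 = (36 - 164) - 82 = -128 - 82 = -210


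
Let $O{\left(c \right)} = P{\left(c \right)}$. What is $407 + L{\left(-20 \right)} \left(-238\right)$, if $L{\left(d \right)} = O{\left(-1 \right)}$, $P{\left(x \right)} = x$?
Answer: $645$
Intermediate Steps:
$O{\left(c \right)} = c$
$L{\left(d \right)} = -1$
$407 + L{\left(-20 \right)} \left(-238\right) = 407 - -238 = 407 + 238 = 645$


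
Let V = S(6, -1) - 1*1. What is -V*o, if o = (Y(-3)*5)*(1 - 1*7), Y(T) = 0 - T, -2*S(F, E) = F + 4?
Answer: -540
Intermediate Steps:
S(F, E) = -2 - F/2 (S(F, E) = -(F + 4)/2 = -(4 + F)/2 = -2 - F/2)
Y(T) = -T
o = -90 (o = (-1*(-3)*5)*(1 - 1*7) = (3*5)*(1 - 7) = 15*(-6) = -90)
V = -6 (V = (-2 - ½*6) - 1*1 = (-2 - 3) - 1 = -5 - 1 = -6)
-V*o = -(-6)*(-90) = -1*540 = -540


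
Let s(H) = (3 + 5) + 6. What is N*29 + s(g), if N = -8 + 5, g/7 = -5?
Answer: -73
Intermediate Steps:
g = -35 (g = 7*(-5) = -35)
s(H) = 14 (s(H) = 8 + 6 = 14)
N = -3
N*29 + s(g) = -3*29 + 14 = -87 + 14 = -73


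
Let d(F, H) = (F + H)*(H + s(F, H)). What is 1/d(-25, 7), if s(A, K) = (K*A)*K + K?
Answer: 1/21798 ≈ 4.5876e-5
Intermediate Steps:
s(A, K) = K + A*K² (s(A, K) = (A*K)*K + K = A*K² + K = K + A*K²)
d(F, H) = (F + H)*(H + H*(1 + F*H))
1/d(-25, 7) = 1/(7*(-25 + 7 - 25*(1 - 25*7) + 7*(1 - 25*7))) = 1/(7*(-25 + 7 - 25*(1 - 175) + 7*(1 - 175))) = 1/(7*(-25 + 7 - 25*(-174) + 7*(-174))) = 1/(7*(-25 + 7 + 4350 - 1218)) = 1/(7*3114) = 1/21798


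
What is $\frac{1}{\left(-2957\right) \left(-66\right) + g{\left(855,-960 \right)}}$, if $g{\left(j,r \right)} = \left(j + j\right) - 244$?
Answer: $\frac{1}{196628} \approx 5.0857 \cdot 10^{-6}$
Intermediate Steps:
$g{\left(j,r \right)} = -244 + 2 j$ ($g{\left(j,r \right)} = 2 j - 244 = -244 + 2 j$)
$\frac{1}{\left(-2957\right) \left(-66\right) + g{\left(855,-960 \right)}} = \frac{1}{\left(-2957\right) \left(-66\right) + \left(-244 + 2 \cdot 855\right)} = \frac{1}{195162 + \left(-244 + 1710\right)} = \frac{1}{195162 + 1466} = \frac{1}{196628}$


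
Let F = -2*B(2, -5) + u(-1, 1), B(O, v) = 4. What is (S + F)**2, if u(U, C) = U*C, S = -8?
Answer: 289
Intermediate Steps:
u(U, C) = C*U
F = -9 (F = -2*4 + 1*(-1) = -8 - 1 = -9)
(S + F)**2 = (-8 - 9)**2 = (-17)**2 = 289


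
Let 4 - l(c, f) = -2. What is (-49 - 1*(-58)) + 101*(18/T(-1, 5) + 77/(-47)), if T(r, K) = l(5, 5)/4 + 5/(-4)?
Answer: 334430/47 ≈ 7115.5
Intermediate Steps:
l(c, f) = 6 (l(c, f) = 4 - 1*(-2) = 4 + 2 = 6)
T(r, K) = ¼ (T(r, K) = 6/4 + 5/(-4) = 6*(¼) + 5*(-¼) = 3/2 - 5/4 = ¼)
(-49 - 1*(-58)) + 101*(18/T(-1, 5) + 77/(-47)) = (-49 - 1*(-58)) + 101*(18/(¼) + 77/(-47)) = (-49 + 58) + 101*(18*4 + 77*(-1/47)) = 9 + 101*(72 - 77/47) = 9 + 101*(3307/47) = 9 + 334007/47 = 334430/47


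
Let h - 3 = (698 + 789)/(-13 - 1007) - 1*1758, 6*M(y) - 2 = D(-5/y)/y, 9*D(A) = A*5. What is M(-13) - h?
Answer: 2725516717/1551420 ≈ 1756.8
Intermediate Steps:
D(A) = 5*A/9 (D(A) = (A*5)/9 = (5*A)/9 = 5*A/9)
M(y) = ⅓ - 25/(54*y²) (M(y) = ⅓ + ((5*(-5/y)/9)/y)/6 = ⅓ + ((-25/(9*y))/y)/6 = ⅓ + (-25/(9*y²))/6 = ⅓ - 25/(54*y²))
h = -1791587/1020 (h = 3 + ((698 + 789)/(-13 - 1007) - 1*1758) = 3 + (1487/(-1020) - 1758) = 3 + (1487*(-1/1020) - 1758) = 3 + (-1487/1020 - 1758) = 3 - 1794647/1020 = -1791587/1020 ≈ -1756.5)
M(-13) - h = (⅓ - 25/54/(-13)²) - 1*(-1791587/1020) = (⅓ - 25/54*1/169) + 1791587/1020 = (⅓ - 25/9126) + 1791587/1020 = 3017/9126 + 1791587/1020 = 2725516717/1551420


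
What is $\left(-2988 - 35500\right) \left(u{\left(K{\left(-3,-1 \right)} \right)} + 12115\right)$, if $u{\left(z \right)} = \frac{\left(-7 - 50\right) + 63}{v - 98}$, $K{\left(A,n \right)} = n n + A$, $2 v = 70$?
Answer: $- \frac{9791847544}{21} \approx -4.6628 \cdot 10^{8}$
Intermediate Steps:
$v = 35$ ($v = \frac{1}{2} \cdot 70 = 35$)
$K{\left(A,n \right)} = A + n^{2}$ ($K{\left(A,n \right)} = n^{2} + A = A + n^{2}$)
$u{\left(z \right)} = - \frac{2}{21}$ ($u{\left(z \right)} = \frac{\left(-7 - 50\right) + 63}{35 - 98} = \frac{-57 + 63}{-63} = 6 \left(- \frac{1}{63}\right) = - \frac{2}{21}$)
$\left(-2988 - 35500\right) \left(u{\left(K{\left(-3,-1 \right)} \right)} + 12115\right) = \left(-2988 - 35500\right) \left(- \frac{2}{21} + 12115\right) = \left(-38488\right) \frac{254413}{21} = - \frac{9791847544}{21}$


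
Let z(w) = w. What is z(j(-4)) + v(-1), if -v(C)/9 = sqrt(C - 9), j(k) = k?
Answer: -4 - 9*I*sqrt(10) ≈ -4.0 - 28.461*I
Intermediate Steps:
v(C) = -9*sqrt(-9 + C) (v(C) = -9*sqrt(C - 9) = -9*sqrt(-9 + C))
z(j(-4)) + v(-1) = -4 - 9*sqrt(-9 - 1) = -4 - 9*I*sqrt(10)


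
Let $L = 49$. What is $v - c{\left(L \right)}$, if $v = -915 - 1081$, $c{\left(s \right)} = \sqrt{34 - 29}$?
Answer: $-1996 - \sqrt{5} \approx -1998.2$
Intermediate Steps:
$c{\left(s \right)} = \sqrt{5}$
$v = -1996$
$v - c{\left(L \right)} = -1996 - \sqrt{5}$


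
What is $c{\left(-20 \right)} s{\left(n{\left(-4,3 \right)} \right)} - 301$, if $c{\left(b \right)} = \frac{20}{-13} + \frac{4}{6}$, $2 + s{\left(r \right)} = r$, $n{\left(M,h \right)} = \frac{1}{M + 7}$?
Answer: $- \frac{35047}{117} \approx -299.55$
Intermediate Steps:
$n{\left(M,h \right)} = \frac{1}{7 + M}$
$s{\left(r \right)} = -2 + r$
$c{\left(b \right)} = - \frac{34}{39}$ ($c{\left(b \right)} = 20 \left(- \frac{1}{13}\right) + 4 \cdot \frac{1}{6} = - \frac{20}{13} + \frac{2}{3} = - \frac{34}{39}$)
$c{\left(-20 \right)} s{\left(n{\left(-4,3 \right)} \right)} - 301 = - \frac{34 \left(-2 + \frac{1}{7 - 4}\right)}{39} - 301 = - \frac{34 \left(-2 + \frac{1}{3}\right)}{39} - 301 = \left(- \frac{34}{39}\right) \left(- \frac{5}{3}\right) - 301 = \frac{170}{117} - 301 = - \frac{35047}{117}$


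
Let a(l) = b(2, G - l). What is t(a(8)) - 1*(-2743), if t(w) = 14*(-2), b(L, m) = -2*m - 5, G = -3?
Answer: 2715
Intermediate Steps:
b(L, m) = -5 - 2*m
a(l) = 1 + 2*l (a(l) = -5 - 2*(-3 - l) = -5 + (6 + 2*l) = 1 + 2*l)
t(w) = -28
t(a(8)) - 1*(-2743) = -28 - 1*(-2743) = -28 + 2743 = 2715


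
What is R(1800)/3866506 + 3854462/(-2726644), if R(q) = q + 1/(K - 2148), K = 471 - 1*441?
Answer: -7888698824439535/5582298961814988 ≈ -1.4132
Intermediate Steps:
K = 30 (K = 471 - 441 = 30)
R(q) = -1/2118 + q (R(q) = q + 1/(30 - 2148) = q + 1/(-2118) = q - 1/2118 = -1/2118 + q)
R(1800)/3866506 + 3854462/(-2726644) = (-1/2118 + 1800)/3866506 + 3854462/(-2726644) = (3812399/2118)*(1/3866506) + 3854462*(-1/2726644) = 3812399/8189259708 - 1927231/1363322 = -7888698824439535/5582298961814988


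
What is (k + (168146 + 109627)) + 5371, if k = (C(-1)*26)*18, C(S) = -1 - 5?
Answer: 280336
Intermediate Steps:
C(S) = -6
k = -2808 (k = -6*26*18 = -156*18 = -2808)
(k + (168146 + 109627)) + 5371 = (-2808 + (168146 + 109627)) + 5371 = (-2808 + 277773) + 5371 = 274965 + 5371 = 280336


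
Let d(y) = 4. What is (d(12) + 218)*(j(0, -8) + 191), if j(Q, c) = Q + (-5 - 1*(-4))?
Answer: 42180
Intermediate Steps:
j(Q, c) = -1 + Q (j(Q, c) = Q + (-5 + 4) = Q - 1 = -1 + Q)
(d(12) + 218)*(j(0, -8) + 191) = (4 + 218)*((-1 + 0) + 191) = 222*(-1 + 191) = 222*190 = 42180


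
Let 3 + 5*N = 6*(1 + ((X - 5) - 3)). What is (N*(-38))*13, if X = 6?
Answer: 4446/5 ≈ 889.20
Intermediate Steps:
N = -9/5 (N = -3/5 + (6*(1 + ((6 - 5) - 3)))/5 = -3/5 + (6*(1 + (1 - 3)))/5 = -3/5 + (6*(1 - 2))/5 = -3/5 + (6*(-1))/5 = -3/5 + (1/5)*(-6) = -3/5 - 6/5 = -9/5 ≈ -1.8000)
(N*(-38))*13 = -9/5*(-38)*13 = (342/5)*13 = 4446/5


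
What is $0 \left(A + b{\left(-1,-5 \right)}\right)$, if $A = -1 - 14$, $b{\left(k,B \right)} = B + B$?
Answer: $0$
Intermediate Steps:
$b{\left(k,B \right)} = 2 B$
$A = -15$
$0 \left(A + b{\left(-1,-5 \right)}\right) = 0 \left(-15 + 2 \left(-5\right)\right) = 0 \left(-15 - 10\right) = 0 \left(-25\right) = 0$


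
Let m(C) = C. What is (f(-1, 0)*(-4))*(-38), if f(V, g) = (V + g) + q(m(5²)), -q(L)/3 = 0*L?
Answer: -152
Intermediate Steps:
q(L) = 0 (q(L) = -0*L = -3*0 = 0)
f(V, g) = V + g (f(V, g) = (V + g) + 0 = V + g)
(f(-1, 0)*(-4))*(-38) = ((-1 + 0)*(-4))*(-38) = -1*(-4)*(-38) = 4*(-38) = -152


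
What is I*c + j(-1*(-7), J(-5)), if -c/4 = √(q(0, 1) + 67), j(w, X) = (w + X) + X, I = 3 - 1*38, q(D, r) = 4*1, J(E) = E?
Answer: -3 + 140*√71 ≈ 1176.7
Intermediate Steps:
q(D, r) = 4
I = -35 (I = 3 - 38 = -35)
j(w, X) = w + 2*X (j(w, X) = (X + w) + X = w + 2*X)
c = -4*√71 (c = -4*√(4 + 67) = -4*√71 ≈ -33.705)
I*c + j(-1*(-7), J(-5)) = -(-140)*√71 + (-1*(-7) + 2*(-5)) = 140*√71 + (7 - 10) = 140*√71 - 3 = -3 + 140*√71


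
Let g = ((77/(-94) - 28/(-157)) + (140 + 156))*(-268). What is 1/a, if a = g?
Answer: -7379/584094074 ≈ -1.2633e-5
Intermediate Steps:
g = -584094074/7379 (g = ((77*(-1/94) - 28*(-1/157)) + 296)*(-268) = ((-77/94 + 28/157) + 296)*(-268) = (-9457/14758 + 296)*(-268) = (4358911/14758)*(-268) = -584094074/7379 ≈ -79156.)
a = -584094074/7379 ≈ -79156.
1/a = 1/(-584094074/7379) = -7379/584094074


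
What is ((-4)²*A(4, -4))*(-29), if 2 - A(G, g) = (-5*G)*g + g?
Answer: 34336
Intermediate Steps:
A(G, g) = 2 - g + 5*G*g (A(G, g) = 2 - ((-5*G)*g + g) = 2 - (-5*G*g + g) = 2 - (g - 5*G*g) = 2 + (-g + 5*G*g) = 2 - g + 5*G*g)
((-4)²*A(4, -4))*(-29) = ((-4)²*(2 - 1*(-4) + 5*4*(-4)))*(-29) = (16*(2 + 4 - 80))*(-29) = (16*(-74))*(-29) = -1184*(-29) = 34336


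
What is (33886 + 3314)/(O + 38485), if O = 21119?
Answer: 3100/4967 ≈ 0.62412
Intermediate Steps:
(33886 + 3314)/(O + 38485) = (33886 + 3314)/(21119 + 38485) = 37200/59604 = 37200*(1/59604) = 3100/4967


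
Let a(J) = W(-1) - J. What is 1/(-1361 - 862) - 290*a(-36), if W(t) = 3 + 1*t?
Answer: -24497461/2223 ≈ -11020.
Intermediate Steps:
W(t) = 3 + t
a(J) = 2 - J (a(J) = (3 - 1) - J = 2 - J)
1/(-1361 - 862) - 290*a(-36) = 1/(-1361 - 862) - 290*(2 - 1*(-36)) = 1/(-2223) - 290*(2 + 36) = -1/2223 - 290*38 = -1/2223 - 11020 = -24497461/2223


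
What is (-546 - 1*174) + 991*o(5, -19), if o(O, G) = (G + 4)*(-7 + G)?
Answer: 385770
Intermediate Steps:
o(O, G) = (-7 + G)*(4 + G) (o(O, G) = (4 + G)*(-7 + G) = (-7 + G)*(4 + G))
(-546 - 1*174) + 991*o(5, -19) = (-546 - 1*174) + 991*(-28 + (-19)² - 3*(-19)) = (-546 - 174) + 991*(-28 + 361 + 57) = -720 + 991*390 = -720 + 386490 = 385770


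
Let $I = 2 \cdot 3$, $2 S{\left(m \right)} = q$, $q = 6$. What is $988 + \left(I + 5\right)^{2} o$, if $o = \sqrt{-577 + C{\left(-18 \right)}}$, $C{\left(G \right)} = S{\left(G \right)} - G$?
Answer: $988 + 242 i \sqrt{139} \approx 988.0 + 2853.1 i$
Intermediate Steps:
$S{\left(m \right)} = 3$ ($S{\left(m \right)} = \frac{1}{2} \cdot 6 = 3$)
$C{\left(G \right)} = 3 - G$
$o = 2 i \sqrt{139}$ ($o = \sqrt{-577 + \left(3 - -18\right)} = \sqrt{-577 + \left(3 + 18\right)} = \sqrt{-577 + 21} = \sqrt{-556} = 2 i \sqrt{139} \approx 23.58 i$)
$I = 6$
$988 + \left(I + 5\right)^{2} o = 988 + \left(6 + 5\right)^{2} \cdot 2 i \sqrt{139} = 988 + 11^{2} \cdot 2 i \sqrt{139} = 988 + 121 \cdot 2 i \sqrt{139} = 988 + 242 i \sqrt{139}$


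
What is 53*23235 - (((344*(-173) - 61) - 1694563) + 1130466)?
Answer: 1855125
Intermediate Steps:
53*23235 - (((344*(-173) - 61) - 1694563) + 1130466) = 1231455 - (((-59512 - 61) - 1694563) + 1130466) = 1231455 - ((-59573 - 1694563) + 1130466) = 1231455 - (-1754136 + 1130466) = 1231455 - 1*(-623670) = 1231455 + 623670 = 1855125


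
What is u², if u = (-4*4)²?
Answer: 65536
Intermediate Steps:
u = 256 (u = (-16)² = 256)
u² = 256² = 65536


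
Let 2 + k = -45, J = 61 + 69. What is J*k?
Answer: -6110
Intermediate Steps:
J = 130
k = -47 (k = -2 - 45 = -47)
J*k = 130*(-47) = -6110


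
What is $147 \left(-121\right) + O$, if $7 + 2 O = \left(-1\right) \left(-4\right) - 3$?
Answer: $-17790$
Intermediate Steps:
$O = -3$ ($O = - \frac{7}{2} + \frac{\left(-1\right) \left(-4\right) - 3}{2} = - \frac{7}{2} + \frac{4 - 3}{2} = - \frac{7}{2} + \frac{1}{2} \cdot 1 = - \frac{7}{2} + \frac{1}{2} = -3$)
$147 \left(-121\right) + O = 147 \left(-121\right) - 3 = -17787 - 3 = -17790$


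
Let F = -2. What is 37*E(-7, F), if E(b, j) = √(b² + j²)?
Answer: 37*√53 ≈ 269.36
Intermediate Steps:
37*E(-7, F) = 37*√((-7)² + (-2)²) = 37*√(49 + 4) = 37*√53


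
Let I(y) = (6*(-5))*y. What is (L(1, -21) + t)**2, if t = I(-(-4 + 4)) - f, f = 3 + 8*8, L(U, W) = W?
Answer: 7744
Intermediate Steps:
I(y) = -30*y
f = 67 (f = 3 + 64 = 67)
t = -67 (t = -(-30)*(-4 + 4) - 1*67 = -(-30)*0 - 67 = -30*0 - 67 = 0 - 67 = -67)
(L(1, -21) + t)**2 = (-21 - 67)**2 = (-88)**2 = 7744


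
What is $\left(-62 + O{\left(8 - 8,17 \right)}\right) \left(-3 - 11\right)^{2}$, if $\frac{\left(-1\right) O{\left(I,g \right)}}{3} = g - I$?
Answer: $-22148$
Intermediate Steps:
$O{\left(I,g \right)} = - 3 g + 3 I$ ($O{\left(I,g \right)} = - 3 \left(g - I\right) = - 3 g + 3 I$)
$\left(-62 + O{\left(8 - 8,17 \right)}\right) \left(-3 - 11\right)^{2} = \left(-62 + \left(\left(-3\right) 17 + 3 \left(8 - 8\right)\right)\right) \left(-3 - 11\right)^{2} = \left(-62 - \left(51 - 3 \left(8 - 8\right)\right)\right) \left(-14\right)^{2} = \left(-62 + \left(-51 + 3 \cdot 0\right)\right) 196 = \left(-62 + \left(-51 + 0\right)\right) 196 = \left(-62 - 51\right) 196 = \left(-113\right) 196 = -22148$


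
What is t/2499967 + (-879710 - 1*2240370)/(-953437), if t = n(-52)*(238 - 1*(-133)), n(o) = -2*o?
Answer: 7836884450568/2383561036579 ≈ 3.2879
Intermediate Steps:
t = 38584 (t = (-2*(-52))*(238 - 1*(-133)) = 104*(238 + 133) = 104*371 = 38584)
t/2499967 + (-879710 - 1*2240370)/(-953437) = 38584/2499967 + (-879710 - 1*2240370)/(-953437) = 38584*(1/2499967) + (-879710 - 2240370)*(-1/953437) = 38584/2499967 - 3120080*(-1/953437) = 38584/2499967 + 3120080/953437 = 7836884450568/2383561036579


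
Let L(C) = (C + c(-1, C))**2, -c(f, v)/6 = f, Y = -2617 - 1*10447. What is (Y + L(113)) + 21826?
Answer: 22923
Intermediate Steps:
Y = -13064 (Y = -2617 - 10447 = -13064)
c(f, v) = -6*f
L(C) = (6 + C)**2 (L(C) = (C - 6*(-1))**2 = (C + 6)**2 = (6 + C)**2)
(Y + L(113)) + 21826 = (-13064 + (6 + 113)**2) + 21826 = (-13064 + 119**2) + 21826 = (-13064 + 14161) + 21826 = 1097 + 21826 = 22923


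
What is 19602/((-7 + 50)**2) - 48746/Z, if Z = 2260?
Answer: -22915417/2089370 ≈ -10.968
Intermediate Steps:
19602/((-7 + 50)**2) - 48746/Z = 19602/((-7 + 50)**2) - 48746/2260 = 19602/(43**2) - 48746*1/2260 = 19602/1849 - 24373/1130 = -22915417/2089370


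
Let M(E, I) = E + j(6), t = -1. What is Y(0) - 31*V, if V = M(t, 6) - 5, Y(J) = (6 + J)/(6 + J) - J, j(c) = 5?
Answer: 32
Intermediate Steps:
M(E, I) = 5 + E (M(E, I) = E + 5 = 5 + E)
Y(J) = 1 - J
V = -1 (V = (5 - 1) - 5 = 4 - 5 = -1)
Y(0) - 31*V = (1 - 1*0) - 31*(-1) = (1 + 0) + 31 = 1 + 31 = 32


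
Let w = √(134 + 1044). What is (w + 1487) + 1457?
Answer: 2944 + √1178 ≈ 2978.3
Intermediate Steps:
w = √1178 ≈ 34.322
(w + 1487) + 1457 = (√1178 + 1487) + 1457 = (1487 + √1178) + 1457 = 2944 + √1178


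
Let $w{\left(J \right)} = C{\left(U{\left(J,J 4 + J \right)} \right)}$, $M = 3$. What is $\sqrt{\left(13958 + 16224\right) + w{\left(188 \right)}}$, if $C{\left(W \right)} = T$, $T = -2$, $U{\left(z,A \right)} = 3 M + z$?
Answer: $2 \sqrt{7545} \approx 173.72$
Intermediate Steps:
$U{\left(z,A \right)} = 9 + z$ ($U{\left(z,A \right)} = 3 \cdot 3 + z = 9 + z$)
$C{\left(W \right)} = -2$
$w{\left(J \right)} = -2$
$\sqrt{\left(13958 + 16224\right) + w{\left(188 \right)}} = \sqrt{\left(13958 + 16224\right) - 2} = \sqrt{30182 - 2} = \sqrt{30180} = 2 \sqrt{7545}$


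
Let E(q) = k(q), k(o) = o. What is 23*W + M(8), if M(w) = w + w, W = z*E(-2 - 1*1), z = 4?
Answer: -260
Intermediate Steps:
E(q) = q
W = -12 (W = 4*(-2 - 1*1) = 4*(-2 - 1) = 4*(-3) = -12)
M(w) = 2*w
23*W + M(8) = 23*(-12) + 2*8 = -276 + 16 = -260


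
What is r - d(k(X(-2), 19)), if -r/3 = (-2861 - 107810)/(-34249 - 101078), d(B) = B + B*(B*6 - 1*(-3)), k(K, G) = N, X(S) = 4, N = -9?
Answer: -20409721/45109 ≈ -452.45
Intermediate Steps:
k(K, G) = -9
d(B) = B + B*(3 + 6*B) (d(B) = B + B*(6*B + 3) = B + B*(3 + 6*B))
r = -110671/45109 (r = -3*(-2861 - 107810)/(-34249 - 101078) = -(-332013)/(-135327) = -(-332013)*(-1)/135327 = -3*110671/135327 = -110671/45109 ≈ -2.4534)
r - d(k(X(-2), 19)) = -110671/45109 - 2*(-9)*(2 + 3*(-9)) = -110671/45109 - 2*(-9)*(2 - 27) = -110671/45109 - 2*(-9)*(-25) = -110671/45109 - 1*450 = -110671/45109 - 450 = -20409721/45109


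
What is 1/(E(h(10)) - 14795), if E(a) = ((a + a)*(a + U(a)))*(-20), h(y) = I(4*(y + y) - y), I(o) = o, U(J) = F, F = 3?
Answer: -1/219195 ≈ -4.5621e-6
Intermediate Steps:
U(J) = 3
h(y) = 7*y (h(y) = 4*(y + y) - y = 4*(2*y) - y = 8*y - y = 7*y)
E(a) = -40*a*(3 + a) (E(a) = ((a + a)*(a + 3))*(-20) = ((2*a)*(3 + a))*(-20) = (2*a*(3 + a))*(-20) = -40*a*(3 + a))
1/(E(h(10)) - 14795) = 1/(-40*7*10*(3 + 7*10) - 14795) = 1/(-40*70*(3 + 70) - 14795) = 1/(-40*70*73 - 14795) = 1/(-204400 - 14795) = 1/(-219195) = -1/219195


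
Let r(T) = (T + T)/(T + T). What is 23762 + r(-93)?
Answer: 23763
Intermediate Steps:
r(T) = 1 (r(T) = (2*T)/((2*T)) = (2*T)*(1/(2*T)) = 1)
23762 + r(-93) = 23762 + 1 = 23763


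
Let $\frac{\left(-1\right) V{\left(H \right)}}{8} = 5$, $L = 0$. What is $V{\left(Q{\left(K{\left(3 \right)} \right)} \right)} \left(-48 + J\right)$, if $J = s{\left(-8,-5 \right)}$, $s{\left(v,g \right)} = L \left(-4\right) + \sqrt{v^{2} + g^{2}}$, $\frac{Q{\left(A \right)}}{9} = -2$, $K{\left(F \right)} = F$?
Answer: $1920 - 40 \sqrt{89} \approx 1542.6$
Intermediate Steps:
$Q{\left(A \right)} = -18$ ($Q{\left(A \right)} = 9 \left(-2\right) = -18$)
$V{\left(H \right)} = -40$ ($V{\left(H \right)} = \left(-8\right) 5 = -40$)
$s{\left(v,g \right)} = \sqrt{g^{2} + v^{2}}$ ($s{\left(v,g \right)} = 0 \left(-4\right) + \sqrt{v^{2} + g^{2}} = 0 + \sqrt{g^{2} + v^{2}} = \sqrt{g^{2} + v^{2}}$)
$J = \sqrt{89}$ ($J = \sqrt{\left(-5\right)^{2} + \left(-8\right)^{2}} = \sqrt{25 + 64} = \sqrt{89} \approx 9.434$)
$V{\left(Q{\left(K{\left(3 \right)} \right)} \right)} \left(-48 + J\right) = - 40 \left(-48 + \sqrt{89}\right) = 1920 - 40 \sqrt{89}$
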